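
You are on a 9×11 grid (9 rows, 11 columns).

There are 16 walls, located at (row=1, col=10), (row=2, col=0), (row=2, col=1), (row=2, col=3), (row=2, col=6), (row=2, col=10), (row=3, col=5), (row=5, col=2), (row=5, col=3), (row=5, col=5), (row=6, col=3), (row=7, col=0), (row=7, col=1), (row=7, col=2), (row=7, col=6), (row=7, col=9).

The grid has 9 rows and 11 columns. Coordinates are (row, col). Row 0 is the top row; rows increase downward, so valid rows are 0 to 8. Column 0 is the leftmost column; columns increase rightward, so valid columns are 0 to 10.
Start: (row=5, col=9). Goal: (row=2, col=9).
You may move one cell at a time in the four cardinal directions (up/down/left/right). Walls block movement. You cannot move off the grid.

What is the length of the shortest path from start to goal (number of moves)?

Answer: Shortest path length: 3

Derivation:
BFS from (row=5, col=9) until reaching (row=2, col=9):
  Distance 0: (row=5, col=9)
  Distance 1: (row=4, col=9), (row=5, col=8), (row=5, col=10), (row=6, col=9)
  Distance 2: (row=3, col=9), (row=4, col=8), (row=4, col=10), (row=5, col=7), (row=6, col=8), (row=6, col=10)
  Distance 3: (row=2, col=9), (row=3, col=8), (row=3, col=10), (row=4, col=7), (row=5, col=6), (row=6, col=7), (row=7, col=8), (row=7, col=10)  <- goal reached here
One shortest path (3 moves): (row=5, col=9) -> (row=4, col=9) -> (row=3, col=9) -> (row=2, col=9)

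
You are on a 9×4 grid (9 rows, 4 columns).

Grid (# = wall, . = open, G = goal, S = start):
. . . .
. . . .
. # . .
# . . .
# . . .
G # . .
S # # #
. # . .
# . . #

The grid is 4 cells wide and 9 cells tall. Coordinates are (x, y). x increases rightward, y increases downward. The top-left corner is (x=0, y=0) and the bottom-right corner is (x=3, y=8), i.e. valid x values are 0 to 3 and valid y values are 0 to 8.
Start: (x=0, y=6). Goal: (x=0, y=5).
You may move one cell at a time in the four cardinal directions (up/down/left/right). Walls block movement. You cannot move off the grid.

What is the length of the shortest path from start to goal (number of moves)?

BFS from (x=0, y=6) until reaching (x=0, y=5):
  Distance 0: (x=0, y=6)
  Distance 1: (x=0, y=5), (x=0, y=7)  <- goal reached here
One shortest path (1 moves): (x=0, y=6) -> (x=0, y=5)

Answer: Shortest path length: 1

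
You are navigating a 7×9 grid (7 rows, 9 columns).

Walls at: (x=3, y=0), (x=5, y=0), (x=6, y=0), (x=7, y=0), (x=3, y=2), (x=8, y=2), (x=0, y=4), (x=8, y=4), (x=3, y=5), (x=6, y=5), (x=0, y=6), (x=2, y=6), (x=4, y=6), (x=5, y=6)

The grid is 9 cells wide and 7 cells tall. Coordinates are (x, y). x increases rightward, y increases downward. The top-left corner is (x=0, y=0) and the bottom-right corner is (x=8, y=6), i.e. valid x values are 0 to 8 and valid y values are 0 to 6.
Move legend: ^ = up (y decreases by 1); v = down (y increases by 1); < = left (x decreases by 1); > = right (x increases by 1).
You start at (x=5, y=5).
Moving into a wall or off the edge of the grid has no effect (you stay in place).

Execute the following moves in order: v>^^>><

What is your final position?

Answer: Final position: (x=6, y=3)

Derivation:
Start: (x=5, y=5)
  v (down): blocked, stay at (x=5, y=5)
  > (right): blocked, stay at (x=5, y=5)
  ^ (up): (x=5, y=5) -> (x=5, y=4)
  ^ (up): (x=5, y=4) -> (x=5, y=3)
  > (right): (x=5, y=3) -> (x=6, y=3)
  > (right): (x=6, y=3) -> (x=7, y=3)
  < (left): (x=7, y=3) -> (x=6, y=3)
Final: (x=6, y=3)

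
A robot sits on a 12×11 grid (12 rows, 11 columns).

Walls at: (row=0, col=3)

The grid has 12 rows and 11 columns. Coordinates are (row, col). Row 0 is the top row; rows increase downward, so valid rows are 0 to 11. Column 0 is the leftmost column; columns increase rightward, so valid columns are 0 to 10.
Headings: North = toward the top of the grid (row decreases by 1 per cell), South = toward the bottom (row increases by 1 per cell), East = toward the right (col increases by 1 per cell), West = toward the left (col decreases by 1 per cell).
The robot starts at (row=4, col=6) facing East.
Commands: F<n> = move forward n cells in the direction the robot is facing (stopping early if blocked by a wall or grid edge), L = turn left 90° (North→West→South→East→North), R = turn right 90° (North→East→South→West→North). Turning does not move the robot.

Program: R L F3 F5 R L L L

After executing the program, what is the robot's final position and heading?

Answer: Final position: (row=4, col=10), facing West

Derivation:
Start: (row=4, col=6), facing East
  R: turn right, now facing South
  L: turn left, now facing East
  F3: move forward 3, now at (row=4, col=9)
  F5: move forward 1/5 (blocked), now at (row=4, col=10)
  R: turn right, now facing South
  L: turn left, now facing East
  L: turn left, now facing North
  L: turn left, now facing West
Final: (row=4, col=10), facing West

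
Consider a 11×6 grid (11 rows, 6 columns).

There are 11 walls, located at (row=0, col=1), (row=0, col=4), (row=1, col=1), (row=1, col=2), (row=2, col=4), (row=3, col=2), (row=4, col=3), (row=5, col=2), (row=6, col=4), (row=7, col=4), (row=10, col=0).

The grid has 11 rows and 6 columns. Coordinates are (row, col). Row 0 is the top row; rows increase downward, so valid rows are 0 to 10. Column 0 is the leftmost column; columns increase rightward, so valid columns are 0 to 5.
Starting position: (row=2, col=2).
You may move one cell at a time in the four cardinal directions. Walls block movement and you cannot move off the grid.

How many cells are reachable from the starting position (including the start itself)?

BFS flood-fill from (row=2, col=2):
  Distance 0: (row=2, col=2)
  Distance 1: (row=2, col=1), (row=2, col=3)
  Distance 2: (row=1, col=3), (row=2, col=0), (row=3, col=1), (row=3, col=3)
  Distance 3: (row=0, col=3), (row=1, col=0), (row=1, col=4), (row=3, col=0), (row=3, col=4), (row=4, col=1)
  Distance 4: (row=0, col=0), (row=0, col=2), (row=1, col=5), (row=3, col=5), (row=4, col=0), (row=4, col=2), (row=4, col=4), (row=5, col=1)
  Distance 5: (row=0, col=5), (row=2, col=5), (row=4, col=5), (row=5, col=0), (row=5, col=4), (row=6, col=1)
  Distance 6: (row=5, col=3), (row=5, col=5), (row=6, col=0), (row=6, col=2), (row=7, col=1)
  Distance 7: (row=6, col=3), (row=6, col=5), (row=7, col=0), (row=7, col=2), (row=8, col=1)
  Distance 8: (row=7, col=3), (row=7, col=5), (row=8, col=0), (row=8, col=2), (row=9, col=1)
  Distance 9: (row=8, col=3), (row=8, col=5), (row=9, col=0), (row=9, col=2), (row=10, col=1)
  Distance 10: (row=8, col=4), (row=9, col=3), (row=9, col=5), (row=10, col=2)
  Distance 11: (row=9, col=4), (row=10, col=3), (row=10, col=5)
  Distance 12: (row=10, col=4)
Total reachable: 55 (grid has 55 open cells total)

Answer: Reachable cells: 55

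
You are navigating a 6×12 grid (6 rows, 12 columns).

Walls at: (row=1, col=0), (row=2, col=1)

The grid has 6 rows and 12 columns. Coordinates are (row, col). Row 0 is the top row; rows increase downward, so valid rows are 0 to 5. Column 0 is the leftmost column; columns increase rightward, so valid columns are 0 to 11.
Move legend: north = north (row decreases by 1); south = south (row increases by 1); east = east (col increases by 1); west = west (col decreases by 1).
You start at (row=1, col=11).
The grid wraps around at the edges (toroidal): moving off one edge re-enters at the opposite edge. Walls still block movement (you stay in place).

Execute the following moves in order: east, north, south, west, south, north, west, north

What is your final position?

Start: (row=1, col=11)
  east (east): blocked, stay at (row=1, col=11)
  north (north): (row=1, col=11) -> (row=0, col=11)
  south (south): (row=0, col=11) -> (row=1, col=11)
  west (west): (row=1, col=11) -> (row=1, col=10)
  south (south): (row=1, col=10) -> (row=2, col=10)
  north (north): (row=2, col=10) -> (row=1, col=10)
  west (west): (row=1, col=10) -> (row=1, col=9)
  north (north): (row=1, col=9) -> (row=0, col=9)
Final: (row=0, col=9)

Answer: Final position: (row=0, col=9)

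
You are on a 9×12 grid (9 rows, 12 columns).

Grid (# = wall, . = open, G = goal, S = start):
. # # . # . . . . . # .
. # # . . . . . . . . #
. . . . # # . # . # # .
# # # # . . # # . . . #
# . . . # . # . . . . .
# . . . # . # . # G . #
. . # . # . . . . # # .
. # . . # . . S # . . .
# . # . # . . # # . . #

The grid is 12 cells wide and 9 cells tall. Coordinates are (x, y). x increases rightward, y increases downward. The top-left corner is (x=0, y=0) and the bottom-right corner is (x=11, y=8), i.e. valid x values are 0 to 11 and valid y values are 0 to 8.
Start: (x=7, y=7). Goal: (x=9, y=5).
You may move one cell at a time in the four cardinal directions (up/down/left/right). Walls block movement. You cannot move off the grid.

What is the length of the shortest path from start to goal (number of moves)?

BFS from (x=7, y=7) until reaching (x=9, y=5):
  Distance 0: (x=7, y=7)
  Distance 1: (x=7, y=6), (x=6, y=7)
  Distance 2: (x=7, y=5), (x=6, y=6), (x=8, y=6), (x=5, y=7), (x=6, y=8)
  Distance 3: (x=7, y=4), (x=5, y=6), (x=5, y=8)
  Distance 4: (x=8, y=4), (x=5, y=5)
  Distance 5: (x=8, y=3), (x=5, y=4), (x=9, y=4)
  Distance 6: (x=8, y=2), (x=5, y=3), (x=9, y=3), (x=10, y=4), (x=9, y=5)  <- goal reached here
One shortest path (6 moves): (x=7, y=7) -> (x=7, y=6) -> (x=7, y=5) -> (x=7, y=4) -> (x=8, y=4) -> (x=9, y=4) -> (x=9, y=5)

Answer: Shortest path length: 6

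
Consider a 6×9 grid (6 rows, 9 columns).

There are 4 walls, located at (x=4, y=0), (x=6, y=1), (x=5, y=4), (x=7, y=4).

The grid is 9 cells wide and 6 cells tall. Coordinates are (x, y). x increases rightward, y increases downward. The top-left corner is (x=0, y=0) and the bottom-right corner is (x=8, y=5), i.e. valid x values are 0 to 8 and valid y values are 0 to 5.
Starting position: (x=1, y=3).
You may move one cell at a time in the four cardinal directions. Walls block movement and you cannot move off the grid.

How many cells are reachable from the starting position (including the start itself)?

BFS flood-fill from (x=1, y=3):
  Distance 0: (x=1, y=3)
  Distance 1: (x=1, y=2), (x=0, y=3), (x=2, y=3), (x=1, y=4)
  Distance 2: (x=1, y=1), (x=0, y=2), (x=2, y=2), (x=3, y=3), (x=0, y=4), (x=2, y=4), (x=1, y=5)
  Distance 3: (x=1, y=0), (x=0, y=1), (x=2, y=1), (x=3, y=2), (x=4, y=3), (x=3, y=4), (x=0, y=5), (x=2, y=5)
  Distance 4: (x=0, y=0), (x=2, y=0), (x=3, y=1), (x=4, y=2), (x=5, y=3), (x=4, y=4), (x=3, y=5)
  Distance 5: (x=3, y=0), (x=4, y=1), (x=5, y=2), (x=6, y=3), (x=4, y=5)
  Distance 6: (x=5, y=1), (x=6, y=2), (x=7, y=3), (x=6, y=4), (x=5, y=5)
  Distance 7: (x=5, y=0), (x=7, y=2), (x=8, y=3), (x=6, y=5)
  Distance 8: (x=6, y=0), (x=7, y=1), (x=8, y=2), (x=8, y=4), (x=7, y=5)
  Distance 9: (x=7, y=0), (x=8, y=1), (x=8, y=5)
  Distance 10: (x=8, y=0)
Total reachable: 50 (grid has 50 open cells total)

Answer: Reachable cells: 50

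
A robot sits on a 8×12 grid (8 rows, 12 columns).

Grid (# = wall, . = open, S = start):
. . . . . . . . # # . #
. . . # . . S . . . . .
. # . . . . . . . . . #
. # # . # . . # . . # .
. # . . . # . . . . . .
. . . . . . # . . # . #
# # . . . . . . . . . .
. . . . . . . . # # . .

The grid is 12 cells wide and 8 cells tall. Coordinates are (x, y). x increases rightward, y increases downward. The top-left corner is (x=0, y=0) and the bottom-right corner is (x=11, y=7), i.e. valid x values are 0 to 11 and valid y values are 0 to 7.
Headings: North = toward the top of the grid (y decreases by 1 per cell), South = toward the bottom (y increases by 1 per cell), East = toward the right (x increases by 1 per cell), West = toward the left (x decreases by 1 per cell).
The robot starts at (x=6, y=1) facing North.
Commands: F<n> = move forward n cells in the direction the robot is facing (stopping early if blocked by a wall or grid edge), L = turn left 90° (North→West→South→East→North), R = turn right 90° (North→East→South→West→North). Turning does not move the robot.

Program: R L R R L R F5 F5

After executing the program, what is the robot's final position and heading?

Start: (x=6, y=1), facing North
  R: turn right, now facing East
  L: turn left, now facing North
  R: turn right, now facing East
  R: turn right, now facing South
  L: turn left, now facing East
  R: turn right, now facing South
  F5: move forward 3/5 (blocked), now at (x=6, y=4)
  F5: move forward 0/5 (blocked), now at (x=6, y=4)
Final: (x=6, y=4), facing South

Answer: Final position: (x=6, y=4), facing South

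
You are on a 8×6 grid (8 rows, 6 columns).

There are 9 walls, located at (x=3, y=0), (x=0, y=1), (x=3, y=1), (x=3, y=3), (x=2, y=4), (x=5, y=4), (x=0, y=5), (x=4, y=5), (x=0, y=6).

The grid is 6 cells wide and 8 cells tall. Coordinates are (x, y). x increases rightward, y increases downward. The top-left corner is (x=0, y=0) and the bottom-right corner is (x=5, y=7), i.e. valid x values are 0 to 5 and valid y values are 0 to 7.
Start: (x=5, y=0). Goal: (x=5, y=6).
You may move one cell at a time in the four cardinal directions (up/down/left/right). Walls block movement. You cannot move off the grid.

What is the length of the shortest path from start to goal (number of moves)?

BFS from (x=5, y=0) until reaching (x=5, y=6):
  Distance 0: (x=5, y=0)
  Distance 1: (x=4, y=0), (x=5, y=1)
  Distance 2: (x=4, y=1), (x=5, y=2)
  Distance 3: (x=4, y=2), (x=5, y=3)
  Distance 4: (x=3, y=2), (x=4, y=3)
  Distance 5: (x=2, y=2), (x=4, y=4)
  Distance 6: (x=2, y=1), (x=1, y=2), (x=2, y=3), (x=3, y=4)
  Distance 7: (x=2, y=0), (x=1, y=1), (x=0, y=2), (x=1, y=3), (x=3, y=5)
  Distance 8: (x=1, y=0), (x=0, y=3), (x=1, y=4), (x=2, y=5), (x=3, y=6)
  Distance 9: (x=0, y=0), (x=0, y=4), (x=1, y=5), (x=2, y=6), (x=4, y=6), (x=3, y=7)
  Distance 10: (x=1, y=6), (x=5, y=6), (x=2, y=7), (x=4, y=7)  <- goal reached here
One shortest path (10 moves): (x=5, y=0) -> (x=4, y=0) -> (x=4, y=1) -> (x=4, y=2) -> (x=4, y=3) -> (x=4, y=4) -> (x=3, y=4) -> (x=3, y=5) -> (x=3, y=6) -> (x=4, y=6) -> (x=5, y=6)

Answer: Shortest path length: 10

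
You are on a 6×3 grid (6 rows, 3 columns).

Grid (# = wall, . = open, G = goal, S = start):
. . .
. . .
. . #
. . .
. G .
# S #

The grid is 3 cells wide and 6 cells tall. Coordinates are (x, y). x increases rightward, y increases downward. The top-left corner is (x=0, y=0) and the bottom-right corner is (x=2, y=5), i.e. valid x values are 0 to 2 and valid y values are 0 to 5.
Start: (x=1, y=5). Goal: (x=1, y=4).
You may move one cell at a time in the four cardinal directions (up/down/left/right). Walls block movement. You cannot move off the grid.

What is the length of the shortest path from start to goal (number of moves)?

BFS from (x=1, y=5) until reaching (x=1, y=4):
  Distance 0: (x=1, y=5)
  Distance 1: (x=1, y=4)  <- goal reached here
One shortest path (1 moves): (x=1, y=5) -> (x=1, y=4)

Answer: Shortest path length: 1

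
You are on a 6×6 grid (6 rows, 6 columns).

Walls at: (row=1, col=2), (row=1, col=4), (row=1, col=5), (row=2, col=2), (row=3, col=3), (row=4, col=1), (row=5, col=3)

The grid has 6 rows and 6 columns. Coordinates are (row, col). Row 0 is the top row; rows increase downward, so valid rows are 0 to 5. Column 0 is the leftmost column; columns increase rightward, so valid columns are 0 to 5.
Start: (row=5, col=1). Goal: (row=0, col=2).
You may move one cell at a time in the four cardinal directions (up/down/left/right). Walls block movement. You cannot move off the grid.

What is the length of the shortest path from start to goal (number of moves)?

BFS from (row=5, col=1) until reaching (row=0, col=2):
  Distance 0: (row=5, col=1)
  Distance 1: (row=5, col=0), (row=5, col=2)
  Distance 2: (row=4, col=0), (row=4, col=2)
  Distance 3: (row=3, col=0), (row=3, col=2), (row=4, col=3)
  Distance 4: (row=2, col=0), (row=3, col=1), (row=4, col=4)
  Distance 5: (row=1, col=0), (row=2, col=1), (row=3, col=4), (row=4, col=5), (row=5, col=4)
  Distance 6: (row=0, col=0), (row=1, col=1), (row=2, col=4), (row=3, col=5), (row=5, col=5)
  Distance 7: (row=0, col=1), (row=2, col=3), (row=2, col=5)
  Distance 8: (row=0, col=2), (row=1, col=3)  <- goal reached here
One shortest path (8 moves): (row=5, col=1) -> (row=5, col=2) -> (row=4, col=2) -> (row=3, col=2) -> (row=3, col=1) -> (row=2, col=1) -> (row=1, col=1) -> (row=0, col=1) -> (row=0, col=2)

Answer: Shortest path length: 8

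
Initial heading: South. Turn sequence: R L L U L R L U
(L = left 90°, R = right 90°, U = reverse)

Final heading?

Answer: Final heading: North

Derivation:
Start: South
  R (right (90° clockwise)) -> West
  L (left (90° counter-clockwise)) -> South
  L (left (90° counter-clockwise)) -> East
  U (U-turn (180°)) -> West
  L (left (90° counter-clockwise)) -> South
  R (right (90° clockwise)) -> West
  L (left (90° counter-clockwise)) -> South
  U (U-turn (180°)) -> North
Final: North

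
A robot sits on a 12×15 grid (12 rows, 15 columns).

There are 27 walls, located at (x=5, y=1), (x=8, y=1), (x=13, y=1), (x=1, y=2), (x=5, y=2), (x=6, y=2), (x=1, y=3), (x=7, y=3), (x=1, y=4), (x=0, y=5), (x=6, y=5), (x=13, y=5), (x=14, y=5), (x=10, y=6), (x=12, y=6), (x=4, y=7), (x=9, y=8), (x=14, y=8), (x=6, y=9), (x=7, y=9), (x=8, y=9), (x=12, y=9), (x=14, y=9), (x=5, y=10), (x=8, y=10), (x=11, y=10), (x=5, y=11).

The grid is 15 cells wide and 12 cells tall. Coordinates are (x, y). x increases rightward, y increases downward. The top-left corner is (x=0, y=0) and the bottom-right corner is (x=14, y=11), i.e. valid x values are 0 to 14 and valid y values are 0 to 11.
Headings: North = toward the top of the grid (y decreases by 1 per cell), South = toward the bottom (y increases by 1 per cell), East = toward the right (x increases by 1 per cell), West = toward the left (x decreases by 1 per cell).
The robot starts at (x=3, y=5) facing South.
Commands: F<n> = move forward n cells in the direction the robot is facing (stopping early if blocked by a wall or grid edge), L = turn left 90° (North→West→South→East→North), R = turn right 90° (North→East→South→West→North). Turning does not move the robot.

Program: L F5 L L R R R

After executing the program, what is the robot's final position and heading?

Start: (x=3, y=5), facing South
  L: turn left, now facing East
  F5: move forward 2/5 (blocked), now at (x=5, y=5)
  L: turn left, now facing North
  L: turn left, now facing West
  R: turn right, now facing North
  R: turn right, now facing East
  R: turn right, now facing South
Final: (x=5, y=5), facing South

Answer: Final position: (x=5, y=5), facing South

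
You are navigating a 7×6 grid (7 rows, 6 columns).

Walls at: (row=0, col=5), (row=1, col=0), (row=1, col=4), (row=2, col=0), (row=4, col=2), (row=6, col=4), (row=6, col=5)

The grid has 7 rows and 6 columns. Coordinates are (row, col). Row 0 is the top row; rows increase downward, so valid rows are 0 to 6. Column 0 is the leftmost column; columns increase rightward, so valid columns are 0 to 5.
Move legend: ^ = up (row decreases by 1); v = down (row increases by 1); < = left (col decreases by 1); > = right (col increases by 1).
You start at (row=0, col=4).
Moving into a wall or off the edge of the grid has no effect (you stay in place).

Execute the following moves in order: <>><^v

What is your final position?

Answer: Final position: (row=1, col=3)

Derivation:
Start: (row=0, col=4)
  < (left): (row=0, col=4) -> (row=0, col=3)
  > (right): (row=0, col=3) -> (row=0, col=4)
  > (right): blocked, stay at (row=0, col=4)
  < (left): (row=0, col=4) -> (row=0, col=3)
  ^ (up): blocked, stay at (row=0, col=3)
  v (down): (row=0, col=3) -> (row=1, col=3)
Final: (row=1, col=3)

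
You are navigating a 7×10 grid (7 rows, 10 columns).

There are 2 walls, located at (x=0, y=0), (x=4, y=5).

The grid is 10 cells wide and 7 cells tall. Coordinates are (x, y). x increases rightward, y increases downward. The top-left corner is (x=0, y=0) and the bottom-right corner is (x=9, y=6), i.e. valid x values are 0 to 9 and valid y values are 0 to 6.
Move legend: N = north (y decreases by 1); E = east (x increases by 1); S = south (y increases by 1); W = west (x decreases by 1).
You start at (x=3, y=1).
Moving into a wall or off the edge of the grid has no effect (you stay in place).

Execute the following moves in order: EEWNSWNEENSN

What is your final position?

Answer: Final position: (x=5, y=0)

Derivation:
Start: (x=3, y=1)
  E (east): (x=3, y=1) -> (x=4, y=1)
  E (east): (x=4, y=1) -> (x=5, y=1)
  W (west): (x=5, y=1) -> (x=4, y=1)
  N (north): (x=4, y=1) -> (x=4, y=0)
  S (south): (x=4, y=0) -> (x=4, y=1)
  W (west): (x=4, y=1) -> (x=3, y=1)
  N (north): (x=3, y=1) -> (x=3, y=0)
  E (east): (x=3, y=0) -> (x=4, y=0)
  E (east): (x=4, y=0) -> (x=5, y=0)
  N (north): blocked, stay at (x=5, y=0)
  S (south): (x=5, y=0) -> (x=5, y=1)
  N (north): (x=5, y=1) -> (x=5, y=0)
Final: (x=5, y=0)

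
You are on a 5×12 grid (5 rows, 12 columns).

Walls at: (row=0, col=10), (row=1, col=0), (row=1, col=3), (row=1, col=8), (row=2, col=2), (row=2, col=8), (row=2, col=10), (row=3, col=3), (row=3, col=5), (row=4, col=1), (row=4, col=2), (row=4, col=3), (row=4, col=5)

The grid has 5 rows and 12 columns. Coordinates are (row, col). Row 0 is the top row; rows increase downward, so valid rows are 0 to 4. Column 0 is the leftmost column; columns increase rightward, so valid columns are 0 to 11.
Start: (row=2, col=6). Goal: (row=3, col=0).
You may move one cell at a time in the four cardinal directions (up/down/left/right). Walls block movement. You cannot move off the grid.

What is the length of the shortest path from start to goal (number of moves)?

Answer: Shortest path length: 11

Derivation:
BFS from (row=2, col=6) until reaching (row=3, col=0):
  Distance 0: (row=2, col=6)
  Distance 1: (row=1, col=6), (row=2, col=5), (row=2, col=7), (row=3, col=6)
  Distance 2: (row=0, col=6), (row=1, col=5), (row=1, col=7), (row=2, col=4), (row=3, col=7), (row=4, col=6)
  Distance 3: (row=0, col=5), (row=0, col=7), (row=1, col=4), (row=2, col=3), (row=3, col=4), (row=3, col=8), (row=4, col=7)
  Distance 4: (row=0, col=4), (row=0, col=8), (row=3, col=9), (row=4, col=4), (row=4, col=8)
  Distance 5: (row=0, col=3), (row=0, col=9), (row=2, col=9), (row=3, col=10), (row=4, col=9)
  Distance 6: (row=0, col=2), (row=1, col=9), (row=3, col=11), (row=4, col=10)
  Distance 7: (row=0, col=1), (row=1, col=2), (row=1, col=10), (row=2, col=11), (row=4, col=11)
  Distance 8: (row=0, col=0), (row=1, col=1), (row=1, col=11)
  Distance 9: (row=0, col=11), (row=2, col=1)
  Distance 10: (row=2, col=0), (row=3, col=1)
  Distance 11: (row=3, col=0), (row=3, col=2)  <- goal reached here
One shortest path (11 moves): (row=2, col=6) -> (row=2, col=5) -> (row=2, col=4) -> (row=1, col=4) -> (row=0, col=4) -> (row=0, col=3) -> (row=0, col=2) -> (row=0, col=1) -> (row=1, col=1) -> (row=2, col=1) -> (row=2, col=0) -> (row=3, col=0)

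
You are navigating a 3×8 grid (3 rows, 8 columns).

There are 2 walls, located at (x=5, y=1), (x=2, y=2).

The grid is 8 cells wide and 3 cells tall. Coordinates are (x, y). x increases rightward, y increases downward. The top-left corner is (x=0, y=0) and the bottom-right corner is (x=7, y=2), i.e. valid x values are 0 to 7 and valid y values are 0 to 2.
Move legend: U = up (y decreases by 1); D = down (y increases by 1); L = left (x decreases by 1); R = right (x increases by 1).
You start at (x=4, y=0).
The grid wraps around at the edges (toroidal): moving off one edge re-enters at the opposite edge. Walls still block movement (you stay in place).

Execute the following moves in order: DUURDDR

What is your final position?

Answer: Final position: (x=6, y=0)

Derivation:
Start: (x=4, y=0)
  D (down): (x=4, y=0) -> (x=4, y=1)
  U (up): (x=4, y=1) -> (x=4, y=0)
  U (up): (x=4, y=0) -> (x=4, y=2)
  R (right): (x=4, y=2) -> (x=5, y=2)
  D (down): (x=5, y=2) -> (x=5, y=0)
  D (down): blocked, stay at (x=5, y=0)
  R (right): (x=5, y=0) -> (x=6, y=0)
Final: (x=6, y=0)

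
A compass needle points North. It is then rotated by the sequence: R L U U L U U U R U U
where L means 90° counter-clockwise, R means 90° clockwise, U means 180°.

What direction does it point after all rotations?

Answer: Final heading: South

Derivation:
Start: North
  R (right (90° clockwise)) -> East
  L (left (90° counter-clockwise)) -> North
  U (U-turn (180°)) -> South
  U (U-turn (180°)) -> North
  L (left (90° counter-clockwise)) -> West
  U (U-turn (180°)) -> East
  U (U-turn (180°)) -> West
  U (U-turn (180°)) -> East
  R (right (90° clockwise)) -> South
  U (U-turn (180°)) -> North
  U (U-turn (180°)) -> South
Final: South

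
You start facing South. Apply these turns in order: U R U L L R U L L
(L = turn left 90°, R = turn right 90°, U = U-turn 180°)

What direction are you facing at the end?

Start: South
  U (U-turn (180°)) -> North
  R (right (90° clockwise)) -> East
  U (U-turn (180°)) -> West
  L (left (90° counter-clockwise)) -> South
  L (left (90° counter-clockwise)) -> East
  R (right (90° clockwise)) -> South
  U (U-turn (180°)) -> North
  L (left (90° counter-clockwise)) -> West
  L (left (90° counter-clockwise)) -> South
Final: South

Answer: Final heading: South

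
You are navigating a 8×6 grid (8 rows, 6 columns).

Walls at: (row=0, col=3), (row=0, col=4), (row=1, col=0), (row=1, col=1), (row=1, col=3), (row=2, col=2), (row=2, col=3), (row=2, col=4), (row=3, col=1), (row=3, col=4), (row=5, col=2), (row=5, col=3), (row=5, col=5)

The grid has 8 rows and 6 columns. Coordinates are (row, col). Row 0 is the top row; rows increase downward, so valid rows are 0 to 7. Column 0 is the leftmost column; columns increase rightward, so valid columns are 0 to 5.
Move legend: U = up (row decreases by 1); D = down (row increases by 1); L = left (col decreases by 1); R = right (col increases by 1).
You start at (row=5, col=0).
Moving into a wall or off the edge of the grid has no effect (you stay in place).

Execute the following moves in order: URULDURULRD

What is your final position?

Start: (row=5, col=0)
  U (up): (row=5, col=0) -> (row=4, col=0)
  R (right): (row=4, col=0) -> (row=4, col=1)
  U (up): blocked, stay at (row=4, col=1)
  L (left): (row=4, col=1) -> (row=4, col=0)
  D (down): (row=4, col=0) -> (row=5, col=0)
  U (up): (row=5, col=0) -> (row=4, col=0)
  R (right): (row=4, col=0) -> (row=4, col=1)
  U (up): blocked, stay at (row=4, col=1)
  L (left): (row=4, col=1) -> (row=4, col=0)
  R (right): (row=4, col=0) -> (row=4, col=1)
  D (down): (row=4, col=1) -> (row=5, col=1)
Final: (row=5, col=1)

Answer: Final position: (row=5, col=1)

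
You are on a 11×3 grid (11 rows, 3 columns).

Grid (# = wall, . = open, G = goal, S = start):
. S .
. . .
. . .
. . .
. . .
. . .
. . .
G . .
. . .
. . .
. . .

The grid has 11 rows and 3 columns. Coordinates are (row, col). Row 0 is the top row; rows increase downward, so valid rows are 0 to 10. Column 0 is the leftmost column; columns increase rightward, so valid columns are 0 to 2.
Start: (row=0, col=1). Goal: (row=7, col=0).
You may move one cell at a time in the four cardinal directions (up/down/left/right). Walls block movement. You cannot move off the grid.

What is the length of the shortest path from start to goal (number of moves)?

BFS from (row=0, col=1) until reaching (row=7, col=0):
  Distance 0: (row=0, col=1)
  Distance 1: (row=0, col=0), (row=0, col=2), (row=1, col=1)
  Distance 2: (row=1, col=0), (row=1, col=2), (row=2, col=1)
  Distance 3: (row=2, col=0), (row=2, col=2), (row=3, col=1)
  Distance 4: (row=3, col=0), (row=3, col=2), (row=4, col=1)
  Distance 5: (row=4, col=0), (row=4, col=2), (row=5, col=1)
  Distance 6: (row=5, col=0), (row=5, col=2), (row=6, col=1)
  Distance 7: (row=6, col=0), (row=6, col=2), (row=7, col=1)
  Distance 8: (row=7, col=0), (row=7, col=2), (row=8, col=1)  <- goal reached here
One shortest path (8 moves): (row=0, col=1) -> (row=0, col=0) -> (row=1, col=0) -> (row=2, col=0) -> (row=3, col=0) -> (row=4, col=0) -> (row=5, col=0) -> (row=6, col=0) -> (row=7, col=0)

Answer: Shortest path length: 8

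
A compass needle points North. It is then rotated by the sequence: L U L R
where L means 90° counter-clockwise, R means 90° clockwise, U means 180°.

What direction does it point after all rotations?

Start: North
  L (left (90° counter-clockwise)) -> West
  U (U-turn (180°)) -> East
  L (left (90° counter-clockwise)) -> North
  R (right (90° clockwise)) -> East
Final: East

Answer: Final heading: East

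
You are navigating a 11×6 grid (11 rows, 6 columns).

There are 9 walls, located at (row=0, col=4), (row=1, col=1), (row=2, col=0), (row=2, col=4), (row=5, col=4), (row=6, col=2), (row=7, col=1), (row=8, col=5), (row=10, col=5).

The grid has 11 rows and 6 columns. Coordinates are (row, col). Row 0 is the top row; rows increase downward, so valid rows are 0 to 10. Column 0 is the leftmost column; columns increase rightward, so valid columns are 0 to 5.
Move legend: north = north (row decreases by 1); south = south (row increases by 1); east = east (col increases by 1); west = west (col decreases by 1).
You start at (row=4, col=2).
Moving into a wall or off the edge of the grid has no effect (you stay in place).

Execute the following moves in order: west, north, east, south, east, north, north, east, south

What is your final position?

Answer: Final position: (row=3, col=3)

Derivation:
Start: (row=4, col=2)
  west (west): (row=4, col=2) -> (row=4, col=1)
  north (north): (row=4, col=1) -> (row=3, col=1)
  east (east): (row=3, col=1) -> (row=3, col=2)
  south (south): (row=3, col=2) -> (row=4, col=2)
  east (east): (row=4, col=2) -> (row=4, col=3)
  north (north): (row=4, col=3) -> (row=3, col=3)
  north (north): (row=3, col=3) -> (row=2, col=3)
  east (east): blocked, stay at (row=2, col=3)
  south (south): (row=2, col=3) -> (row=3, col=3)
Final: (row=3, col=3)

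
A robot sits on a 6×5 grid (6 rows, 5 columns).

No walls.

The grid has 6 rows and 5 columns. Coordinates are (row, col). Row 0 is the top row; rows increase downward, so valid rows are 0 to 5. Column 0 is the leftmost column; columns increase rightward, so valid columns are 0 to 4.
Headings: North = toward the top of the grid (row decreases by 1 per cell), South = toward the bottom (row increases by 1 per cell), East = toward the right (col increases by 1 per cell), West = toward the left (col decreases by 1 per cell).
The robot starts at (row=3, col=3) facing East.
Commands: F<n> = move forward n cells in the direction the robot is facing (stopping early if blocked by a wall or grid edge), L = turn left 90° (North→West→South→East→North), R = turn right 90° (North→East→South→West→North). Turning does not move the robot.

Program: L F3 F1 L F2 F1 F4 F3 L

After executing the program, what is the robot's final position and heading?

Start: (row=3, col=3), facing East
  L: turn left, now facing North
  F3: move forward 3, now at (row=0, col=3)
  F1: move forward 0/1 (blocked), now at (row=0, col=3)
  L: turn left, now facing West
  F2: move forward 2, now at (row=0, col=1)
  F1: move forward 1, now at (row=0, col=0)
  F4: move forward 0/4 (blocked), now at (row=0, col=0)
  F3: move forward 0/3 (blocked), now at (row=0, col=0)
  L: turn left, now facing South
Final: (row=0, col=0), facing South

Answer: Final position: (row=0, col=0), facing South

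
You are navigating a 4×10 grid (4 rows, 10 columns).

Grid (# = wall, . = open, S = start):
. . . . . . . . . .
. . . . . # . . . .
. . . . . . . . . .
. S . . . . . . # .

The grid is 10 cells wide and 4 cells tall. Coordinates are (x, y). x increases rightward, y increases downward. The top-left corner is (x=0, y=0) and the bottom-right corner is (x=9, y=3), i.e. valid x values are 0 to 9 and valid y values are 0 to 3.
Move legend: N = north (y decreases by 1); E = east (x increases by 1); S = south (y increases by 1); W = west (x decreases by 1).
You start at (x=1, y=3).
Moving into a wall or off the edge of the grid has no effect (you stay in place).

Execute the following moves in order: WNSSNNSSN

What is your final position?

Answer: Final position: (x=0, y=2)

Derivation:
Start: (x=1, y=3)
  W (west): (x=1, y=3) -> (x=0, y=3)
  N (north): (x=0, y=3) -> (x=0, y=2)
  S (south): (x=0, y=2) -> (x=0, y=3)
  S (south): blocked, stay at (x=0, y=3)
  N (north): (x=0, y=3) -> (x=0, y=2)
  N (north): (x=0, y=2) -> (x=0, y=1)
  S (south): (x=0, y=1) -> (x=0, y=2)
  S (south): (x=0, y=2) -> (x=0, y=3)
  N (north): (x=0, y=3) -> (x=0, y=2)
Final: (x=0, y=2)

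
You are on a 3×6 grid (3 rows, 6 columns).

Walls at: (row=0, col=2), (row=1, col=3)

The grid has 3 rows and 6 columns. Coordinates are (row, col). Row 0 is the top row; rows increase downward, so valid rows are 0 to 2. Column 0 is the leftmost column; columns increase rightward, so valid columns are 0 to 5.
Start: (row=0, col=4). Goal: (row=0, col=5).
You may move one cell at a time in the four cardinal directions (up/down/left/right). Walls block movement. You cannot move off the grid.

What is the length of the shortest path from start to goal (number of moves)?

BFS from (row=0, col=4) until reaching (row=0, col=5):
  Distance 0: (row=0, col=4)
  Distance 1: (row=0, col=3), (row=0, col=5), (row=1, col=4)  <- goal reached here
One shortest path (1 moves): (row=0, col=4) -> (row=0, col=5)

Answer: Shortest path length: 1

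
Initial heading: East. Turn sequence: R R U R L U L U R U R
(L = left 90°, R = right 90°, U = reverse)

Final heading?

Answer: Final heading: North

Derivation:
Start: East
  R (right (90° clockwise)) -> South
  R (right (90° clockwise)) -> West
  U (U-turn (180°)) -> East
  R (right (90° clockwise)) -> South
  L (left (90° counter-clockwise)) -> East
  U (U-turn (180°)) -> West
  L (left (90° counter-clockwise)) -> South
  U (U-turn (180°)) -> North
  R (right (90° clockwise)) -> East
  U (U-turn (180°)) -> West
  R (right (90° clockwise)) -> North
Final: North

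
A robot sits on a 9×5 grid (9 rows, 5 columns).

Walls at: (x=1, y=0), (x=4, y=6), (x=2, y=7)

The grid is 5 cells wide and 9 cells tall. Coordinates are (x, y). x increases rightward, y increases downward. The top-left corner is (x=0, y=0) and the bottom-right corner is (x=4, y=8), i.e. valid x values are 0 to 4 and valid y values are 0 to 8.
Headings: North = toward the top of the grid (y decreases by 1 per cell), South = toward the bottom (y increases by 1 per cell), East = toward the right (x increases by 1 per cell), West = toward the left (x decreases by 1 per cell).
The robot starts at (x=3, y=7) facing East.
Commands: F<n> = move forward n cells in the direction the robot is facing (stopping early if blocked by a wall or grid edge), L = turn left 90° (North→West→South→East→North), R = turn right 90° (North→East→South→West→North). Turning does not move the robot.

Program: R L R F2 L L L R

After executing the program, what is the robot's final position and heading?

Answer: Final position: (x=3, y=8), facing North

Derivation:
Start: (x=3, y=7), facing East
  R: turn right, now facing South
  L: turn left, now facing East
  R: turn right, now facing South
  F2: move forward 1/2 (blocked), now at (x=3, y=8)
  L: turn left, now facing East
  L: turn left, now facing North
  L: turn left, now facing West
  R: turn right, now facing North
Final: (x=3, y=8), facing North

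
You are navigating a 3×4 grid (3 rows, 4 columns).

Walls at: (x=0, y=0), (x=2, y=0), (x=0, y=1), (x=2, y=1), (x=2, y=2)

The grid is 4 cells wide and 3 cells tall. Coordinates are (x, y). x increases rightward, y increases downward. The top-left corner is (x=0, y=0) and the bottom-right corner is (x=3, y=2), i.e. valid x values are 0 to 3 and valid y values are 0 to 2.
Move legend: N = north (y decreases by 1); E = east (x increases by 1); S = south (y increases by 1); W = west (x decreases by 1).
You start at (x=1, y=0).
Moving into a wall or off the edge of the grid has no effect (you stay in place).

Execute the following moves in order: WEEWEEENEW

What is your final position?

Start: (x=1, y=0)
  W (west): blocked, stay at (x=1, y=0)
  E (east): blocked, stay at (x=1, y=0)
  E (east): blocked, stay at (x=1, y=0)
  W (west): blocked, stay at (x=1, y=0)
  [×3]E (east): blocked, stay at (x=1, y=0)
  N (north): blocked, stay at (x=1, y=0)
  E (east): blocked, stay at (x=1, y=0)
  W (west): blocked, stay at (x=1, y=0)
Final: (x=1, y=0)

Answer: Final position: (x=1, y=0)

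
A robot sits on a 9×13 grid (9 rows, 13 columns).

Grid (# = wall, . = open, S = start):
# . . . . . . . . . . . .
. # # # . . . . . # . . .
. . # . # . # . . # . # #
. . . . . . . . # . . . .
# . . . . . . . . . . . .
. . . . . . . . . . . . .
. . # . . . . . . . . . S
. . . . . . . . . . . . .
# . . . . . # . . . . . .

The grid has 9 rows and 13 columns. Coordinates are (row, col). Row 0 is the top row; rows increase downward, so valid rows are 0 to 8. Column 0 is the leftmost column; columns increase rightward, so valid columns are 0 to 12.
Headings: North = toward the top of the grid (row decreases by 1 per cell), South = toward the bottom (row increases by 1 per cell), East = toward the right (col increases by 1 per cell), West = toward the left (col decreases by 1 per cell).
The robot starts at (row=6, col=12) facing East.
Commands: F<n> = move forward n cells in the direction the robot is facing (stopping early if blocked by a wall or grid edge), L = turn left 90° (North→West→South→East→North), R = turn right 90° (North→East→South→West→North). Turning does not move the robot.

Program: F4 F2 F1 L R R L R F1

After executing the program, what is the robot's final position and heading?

Answer: Final position: (row=7, col=12), facing South

Derivation:
Start: (row=6, col=12), facing East
  F4: move forward 0/4 (blocked), now at (row=6, col=12)
  F2: move forward 0/2 (blocked), now at (row=6, col=12)
  F1: move forward 0/1 (blocked), now at (row=6, col=12)
  L: turn left, now facing North
  R: turn right, now facing East
  R: turn right, now facing South
  L: turn left, now facing East
  R: turn right, now facing South
  F1: move forward 1, now at (row=7, col=12)
Final: (row=7, col=12), facing South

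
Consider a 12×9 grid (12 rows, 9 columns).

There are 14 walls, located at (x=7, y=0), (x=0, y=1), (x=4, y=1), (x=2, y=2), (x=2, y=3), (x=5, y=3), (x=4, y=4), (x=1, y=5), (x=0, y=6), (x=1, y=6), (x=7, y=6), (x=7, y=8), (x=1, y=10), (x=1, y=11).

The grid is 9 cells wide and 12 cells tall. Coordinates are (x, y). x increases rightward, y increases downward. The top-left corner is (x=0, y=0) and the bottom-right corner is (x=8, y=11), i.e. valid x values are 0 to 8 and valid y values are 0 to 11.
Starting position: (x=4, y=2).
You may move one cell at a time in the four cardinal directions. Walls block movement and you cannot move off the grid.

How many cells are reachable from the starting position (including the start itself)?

Answer: Reachable cells: 94

Derivation:
BFS flood-fill from (x=4, y=2):
  Distance 0: (x=4, y=2)
  Distance 1: (x=3, y=2), (x=5, y=2), (x=4, y=3)
  Distance 2: (x=3, y=1), (x=5, y=1), (x=6, y=2), (x=3, y=3)
  Distance 3: (x=3, y=0), (x=5, y=0), (x=2, y=1), (x=6, y=1), (x=7, y=2), (x=6, y=3), (x=3, y=4)
  Distance 4: (x=2, y=0), (x=4, y=0), (x=6, y=0), (x=1, y=1), (x=7, y=1), (x=8, y=2), (x=7, y=3), (x=2, y=4), (x=6, y=4), (x=3, y=5)
  Distance 5: (x=1, y=0), (x=8, y=1), (x=1, y=2), (x=8, y=3), (x=1, y=4), (x=5, y=4), (x=7, y=4), (x=2, y=5), (x=4, y=5), (x=6, y=5), (x=3, y=6)
  Distance 6: (x=0, y=0), (x=8, y=0), (x=0, y=2), (x=1, y=3), (x=0, y=4), (x=8, y=4), (x=5, y=5), (x=7, y=5), (x=2, y=6), (x=4, y=6), (x=6, y=6), (x=3, y=7)
  Distance 7: (x=0, y=3), (x=0, y=5), (x=8, y=5), (x=5, y=6), (x=2, y=7), (x=4, y=7), (x=6, y=7), (x=3, y=8)
  Distance 8: (x=8, y=6), (x=1, y=7), (x=5, y=7), (x=7, y=7), (x=2, y=8), (x=4, y=8), (x=6, y=8), (x=3, y=9)
  Distance 9: (x=0, y=7), (x=8, y=7), (x=1, y=8), (x=5, y=8), (x=2, y=9), (x=4, y=9), (x=6, y=9), (x=3, y=10)
  Distance 10: (x=0, y=8), (x=8, y=8), (x=1, y=9), (x=5, y=9), (x=7, y=9), (x=2, y=10), (x=4, y=10), (x=6, y=10), (x=3, y=11)
  Distance 11: (x=0, y=9), (x=8, y=9), (x=5, y=10), (x=7, y=10), (x=2, y=11), (x=4, y=11), (x=6, y=11)
  Distance 12: (x=0, y=10), (x=8, y=10), (x=5, y=11), (x=7, y=11)
  Distance 13: (x=0, y=11), (x=8, y=11)
Total reachable: 94 (grid has 94 open cells total)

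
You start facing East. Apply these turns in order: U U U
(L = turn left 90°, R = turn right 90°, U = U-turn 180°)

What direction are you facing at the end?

Start: East
  U (U-turn (180°)) -> West
  U (U-turn (180°)) -> East
  U (U-turn (180°)) -> West
Final: West

Answer: Final heading: West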